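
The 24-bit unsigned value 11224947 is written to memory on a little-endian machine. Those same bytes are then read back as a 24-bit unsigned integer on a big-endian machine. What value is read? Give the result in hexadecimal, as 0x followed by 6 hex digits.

11224947 in 24-bit hexadecimal is 0xAB4773.
Stored little-endian, the bytes at ascending addresses are 73 47 AB.
Read back as big-endian, the last byte is least significant, giving 0x7347AB.

0x7347AB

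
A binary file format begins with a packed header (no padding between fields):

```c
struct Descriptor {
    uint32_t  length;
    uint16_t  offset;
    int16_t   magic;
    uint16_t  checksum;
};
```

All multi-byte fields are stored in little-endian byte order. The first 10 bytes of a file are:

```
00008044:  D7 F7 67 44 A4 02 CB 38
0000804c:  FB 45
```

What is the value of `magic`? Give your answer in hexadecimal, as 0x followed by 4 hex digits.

0x38CB

`magic` follows `length` (4 B), `offset` (2 B), so it starts at offset 4 + 2 = 6 and occupies 2 bytes.
Bytes at offsets 6..7: CB 38.
Little-endian: lowest address holds the least-significant byte.
Reassemble most-significant byte first: 38 CB → 0x38CB.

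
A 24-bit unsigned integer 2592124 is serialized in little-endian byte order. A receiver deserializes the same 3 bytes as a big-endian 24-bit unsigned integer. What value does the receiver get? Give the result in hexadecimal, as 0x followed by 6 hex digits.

2592124 in 24-bit hexadecimal is 0x278D7C.
Stored little-endian, the bytes at ascending addresses are 7C 8D 27.
Read back as big-endian, the last byte is least significant, giving 0x7C8D27.

0x7C8D27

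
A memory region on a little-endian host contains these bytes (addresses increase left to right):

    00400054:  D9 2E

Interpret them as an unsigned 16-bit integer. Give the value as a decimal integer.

Little-endian: lowest address holds the least-significant byte.
Reassemble most-significant byte first: 2E D9 → 0x2ED9.
0x2ED9 = 11993.

11993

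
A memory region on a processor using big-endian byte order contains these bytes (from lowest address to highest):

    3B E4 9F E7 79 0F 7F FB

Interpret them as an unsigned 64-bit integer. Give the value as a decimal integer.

In big-endian order the high byte comes first in memory.
The bytes are already most-significant first: 0x3BE49FE7790F7FFB.
0x3BE49FE7790F7FFB = 4315750159445098491.

4315750159445098491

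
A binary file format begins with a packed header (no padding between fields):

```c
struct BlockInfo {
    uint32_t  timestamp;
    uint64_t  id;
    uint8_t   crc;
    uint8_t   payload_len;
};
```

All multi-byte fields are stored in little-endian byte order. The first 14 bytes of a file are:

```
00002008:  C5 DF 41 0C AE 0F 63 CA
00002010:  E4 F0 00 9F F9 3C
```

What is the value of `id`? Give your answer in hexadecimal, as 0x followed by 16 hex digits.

`id` follows `timestamp` (4 bytes), so it starts at byte offset 4 and occupies 8 bytes.
Bytes at offsets 4..11: AE 0F 63 CA E4 F0 00 9F.
Little-endian: lowest address holds the least-significant byte.
Reassemble most-significant byte first: 9F 00 F0 E4 CA 63 0F AE → 0x9F00F0E4CA630FAE.

0x9F00F0E4CA630FAE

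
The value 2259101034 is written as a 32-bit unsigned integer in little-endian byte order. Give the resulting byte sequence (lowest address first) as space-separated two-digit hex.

2259101034 in hexadecimal, padded to 32 bits, is 0x86A7256A.
Split into bytes (most-significant first): 86 A7 25 6A.
Little-endian: lowest address holds the least-significant byte.
So at ascending addresses the bytes are 6A 25 A7 86.

6A 25 A7 86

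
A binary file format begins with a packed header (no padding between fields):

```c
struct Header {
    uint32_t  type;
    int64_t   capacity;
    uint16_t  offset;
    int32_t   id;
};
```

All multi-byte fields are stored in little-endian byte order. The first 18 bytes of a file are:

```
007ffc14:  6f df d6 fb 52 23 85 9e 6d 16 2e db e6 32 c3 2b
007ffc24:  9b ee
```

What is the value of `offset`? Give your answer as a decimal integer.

`offset` follows `type` (4 B), `capacity` (8 B), so it starts at offset 4 + 8 = 12 and occupies 2 bytes.
Bytes at offsets 12..13: E6 32.
Little-endian: lowest address holds the least-significant byte.
Reassemble most-significant byte first: 32 E6 → 0x32E6.
0x32E6 = 13030.

13030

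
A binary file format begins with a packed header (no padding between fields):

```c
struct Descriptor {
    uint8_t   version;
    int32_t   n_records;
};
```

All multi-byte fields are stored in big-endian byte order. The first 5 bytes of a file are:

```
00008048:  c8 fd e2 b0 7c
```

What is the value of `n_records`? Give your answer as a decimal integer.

`n_records` follows `version` (1 byte), so it starts at byte offset 1 and occupies 4 bytes.
Bytes at offsets 1..4: FD E2 B0 7C.
Big-endian stores the most-significant byte at the lowest address.
The bytes are already most-significant first: 0xFDE2B07C.
Top bit is set, so as a signed 32-bit value this is 0xFDE2B07C − 2^32 = -35475332.

-35475332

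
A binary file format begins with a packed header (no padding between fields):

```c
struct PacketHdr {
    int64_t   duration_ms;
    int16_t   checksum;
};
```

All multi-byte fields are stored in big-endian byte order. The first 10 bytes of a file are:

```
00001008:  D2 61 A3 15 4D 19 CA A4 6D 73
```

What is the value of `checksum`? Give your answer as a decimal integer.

28019

`checksum` follows `duration_ms` (8 bytes), so it starts at byte offset 8 and occupies 2 bytes.
Bytes at offsets 8..9: 6D 73.
Big-endian: lowest address holds the most-significant byte.
The bytes are already most-significant first: 0x6D73.
0x6D73 = 28019.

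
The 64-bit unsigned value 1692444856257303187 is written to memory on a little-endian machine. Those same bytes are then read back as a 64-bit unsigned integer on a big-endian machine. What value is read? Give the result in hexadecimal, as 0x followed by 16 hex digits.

0x9352273BA1C57C17

1692444856257303187 in 64-bit hexadecimal is 0x177CC5A13B275293.
Stored little-endian, the bytes at ascending addresses are 93 52 27 3B A1 C5 7C 17.
Read back as big-endian, the last byte is least significant, giving 0x9352273BA1C57C17.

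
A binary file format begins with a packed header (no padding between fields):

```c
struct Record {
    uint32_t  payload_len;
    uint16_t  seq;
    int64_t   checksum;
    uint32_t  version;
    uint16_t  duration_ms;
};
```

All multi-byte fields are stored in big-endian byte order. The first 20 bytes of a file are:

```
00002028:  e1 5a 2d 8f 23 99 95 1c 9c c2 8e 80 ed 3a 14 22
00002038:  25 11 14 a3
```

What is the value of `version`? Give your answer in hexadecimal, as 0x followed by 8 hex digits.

0x14222511

`version` follows `payload_len` (4 B), `seq` (2 B), `checksum` (8 B), so it starts at offset 4 + 2 + 8 = 14 and occupies 4 bytes.
Bytes at offsets 14..17: 14 22 25 11.
Big-endian: lowest address holds the most-significant byte.
The bytes are already most-significant first: 0x14222511.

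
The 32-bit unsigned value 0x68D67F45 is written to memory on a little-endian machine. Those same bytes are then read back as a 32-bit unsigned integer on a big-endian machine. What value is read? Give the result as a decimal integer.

1166005864

Stored little-endian, the bytes at ascending addresses are 45 7F D6 68.
Read back as big-endian, the last byte is least significant, giving 0x457FD668.
0x457FD668 = 1166005864.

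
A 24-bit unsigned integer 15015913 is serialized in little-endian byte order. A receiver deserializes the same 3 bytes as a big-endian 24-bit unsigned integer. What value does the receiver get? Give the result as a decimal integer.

15015913 in 24-bit hexadecimal is 0xE51FE9.
Stored little-endian, the bytes at ascending addresses are E9 1F E5.
Read back as big-endian, the last byte is least significant, giving 0xE91FE5.
0xE91FE5 = 15278053.

15278053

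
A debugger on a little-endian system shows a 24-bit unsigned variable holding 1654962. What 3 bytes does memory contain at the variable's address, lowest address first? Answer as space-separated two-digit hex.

B2 40 19

1654962 in hexadecimal, padded to 24 bits, is 0x1940B2.
Split into bytes (most-significant first): 19 40 B2.
Little-endian: lowest address holds the least-significant byte.
So at ascending addresses the bytes are B2 40 19.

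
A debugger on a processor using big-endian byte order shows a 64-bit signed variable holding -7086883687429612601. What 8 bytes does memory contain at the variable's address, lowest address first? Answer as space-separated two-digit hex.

9D A6 54 D5 8E 3F 5B C7

Two's complement of -7086883687429612601 in 64 bits: 7086883687429612601 = 0x6259AB2A71C0A439; invert → 0x9DA654D58E3F5BC6; add 1 → 0x9DA654D58E3F5BC7.
Split into bytes (most-significant first): 9D A6 54 D5 8E 3F 5B C7.
In big-endian order the high byte comes first in memory.
So the memory order matches the most-significant-first order: 9D A6 54 D5 8E 3F 5B C7.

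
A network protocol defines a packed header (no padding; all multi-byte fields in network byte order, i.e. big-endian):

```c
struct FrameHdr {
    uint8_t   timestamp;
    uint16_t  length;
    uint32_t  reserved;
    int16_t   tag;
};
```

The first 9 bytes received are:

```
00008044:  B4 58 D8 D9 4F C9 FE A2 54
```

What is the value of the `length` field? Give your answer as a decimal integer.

22744

`length` follows `timestamp` (1 byte), so it starts at byte offset 1 and occupies 2 bytes.
Bytes at offsets 1..2: 58 D8.
Big-endian stores the most-significant byte at the lowest address.
The bytes are already most-significant first: 0x58D8.
0x58D8 = 22744.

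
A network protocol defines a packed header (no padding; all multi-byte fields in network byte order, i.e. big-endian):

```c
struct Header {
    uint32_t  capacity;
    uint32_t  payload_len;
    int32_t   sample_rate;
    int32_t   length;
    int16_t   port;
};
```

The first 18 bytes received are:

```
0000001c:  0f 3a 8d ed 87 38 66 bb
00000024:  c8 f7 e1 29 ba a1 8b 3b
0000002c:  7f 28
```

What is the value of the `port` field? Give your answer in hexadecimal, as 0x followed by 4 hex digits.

`port` follows `capacity` (4 B), `payload_len` (4 B), `sample_rate` (4 B), `length` (4 B), so it starts at offset 4 + 4 + 4 + 4 = 16 and occupies 2 bytes.
Bytes at offsets 16..17: 7F 28.
Big-endian: lowest address holds the most-significant byte.
The bytes are already most-significant first: 0x7F28.

0x7F28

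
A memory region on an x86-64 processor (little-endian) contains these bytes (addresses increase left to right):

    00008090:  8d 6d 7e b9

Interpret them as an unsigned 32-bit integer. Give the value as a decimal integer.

Little-endian stores the least-significant byte at the lowest address.
Reassemble most-significant byte first: B9 7E 6D 8D → 0xB97E6D8D.
0xB97E6D8D = 3112070541.

3112070541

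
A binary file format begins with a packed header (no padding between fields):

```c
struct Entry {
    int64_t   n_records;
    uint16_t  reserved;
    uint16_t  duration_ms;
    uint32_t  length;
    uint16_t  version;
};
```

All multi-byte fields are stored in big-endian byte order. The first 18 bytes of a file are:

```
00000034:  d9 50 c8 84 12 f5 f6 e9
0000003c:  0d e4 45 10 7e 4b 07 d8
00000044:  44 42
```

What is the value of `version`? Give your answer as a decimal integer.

`version` follows `n_records` (8 B), `reserved` (2 B), `duration_ms` (2 B), `length` (4 B), so it starts at offset 8 + 2 + 2 + 4 = 16 and occupies 2 bytes.
Bytes at offsets 16..17: 44 42.
In big-endian order the high byte comes first in memory.
The bytes are already most-significant first: 0x4442.
0x4442 = 17474.

17474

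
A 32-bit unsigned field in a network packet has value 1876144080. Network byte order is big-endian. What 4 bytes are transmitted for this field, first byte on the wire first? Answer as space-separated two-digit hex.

1876144080 in hexadecimal, padded to 32 bits, is 0x6FD3AFD0.
Split into bytes (most-significant first): 6F D3 AF D0.
Big-endian: lowest address holds the most-significant byte.
So the memory order matches the most-significant-first order: 6F D3 AF D0.

6F D3 AF D0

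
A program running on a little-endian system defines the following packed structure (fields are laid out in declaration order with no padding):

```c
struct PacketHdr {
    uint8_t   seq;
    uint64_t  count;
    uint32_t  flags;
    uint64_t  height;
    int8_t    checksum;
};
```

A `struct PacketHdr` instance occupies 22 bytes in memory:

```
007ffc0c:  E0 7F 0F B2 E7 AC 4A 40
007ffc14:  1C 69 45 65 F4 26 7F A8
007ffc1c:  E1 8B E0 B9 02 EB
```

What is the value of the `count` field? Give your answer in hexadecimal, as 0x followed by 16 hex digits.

`count` follows `seq` (1 byte), so it starts at byte offset 1 and occupies 8 bytes.
Bytes at offsets 1..8: 7F 0F B2 E7 AC 4A 40 1C.
Little-endian stores the least-significant byte at the lowest address.
Reassemble most-significant byte first: 1C 40 4A AC E7 B2 0F 7F → 0x1C404AACE7B20F7F.

0x1C404AACE7B20F7F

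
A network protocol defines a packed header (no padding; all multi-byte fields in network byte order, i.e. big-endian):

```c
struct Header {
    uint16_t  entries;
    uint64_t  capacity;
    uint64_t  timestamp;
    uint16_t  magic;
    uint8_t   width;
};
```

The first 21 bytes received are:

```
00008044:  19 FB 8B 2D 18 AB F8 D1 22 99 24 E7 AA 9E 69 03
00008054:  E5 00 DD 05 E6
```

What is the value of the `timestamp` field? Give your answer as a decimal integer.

`timestamp` follows `entries` (2 B), `capacity` (8 B), so it starts at offset 2 + 8 = 10 and occupies 8 bytes.
Bytes at offsets 10..17: 24 E7 AA 9E 69 03 E5 00.
Big-endian: lowest address holds the most-significant byte.
The bytes are already most-significant first: 0x24E7AA9E6903E500.
0x24E7AA9E6903E500 = 2659281702328984832.

2659281702328984832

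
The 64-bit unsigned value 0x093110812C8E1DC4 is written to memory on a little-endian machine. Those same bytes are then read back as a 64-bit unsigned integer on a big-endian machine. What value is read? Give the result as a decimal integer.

Stored little-endian, the bytes at ascending addresses are C4 1D 8E 2C 81 10 31 09.
Read back as big-endian, the last byte is least significant, giving 0xC41D8E2C81103109.
0xC41D8E2C81103109 = 14131607527553511689.

14131607527553511689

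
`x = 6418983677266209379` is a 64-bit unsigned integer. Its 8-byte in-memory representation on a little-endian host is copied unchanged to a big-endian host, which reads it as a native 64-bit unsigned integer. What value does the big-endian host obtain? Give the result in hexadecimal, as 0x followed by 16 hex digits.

0x63AA7B2EA5CF1459

6418983677266209379 in 64-bit hexadecimal is 0x5914CFA52E7BAA63.
Stored little-endian, the bytes at ascending addresses are 63 AA 7B 2E A5 CF 14 59.
Read back as big-endian, the last byte is least significant, giving 0x63AA7B2EA5CF1459.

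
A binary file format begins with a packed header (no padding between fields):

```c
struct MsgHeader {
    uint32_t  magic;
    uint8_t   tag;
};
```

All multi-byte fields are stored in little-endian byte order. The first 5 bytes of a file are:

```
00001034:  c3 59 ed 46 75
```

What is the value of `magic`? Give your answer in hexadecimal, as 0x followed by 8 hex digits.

0x46ED59C3

`magic` is the first field, at byte offset 0, occupying 4 bytes.
Bytes at offsets 0..3: C3 59 ED 46.
In little-endian order the low byte comes first in memory.
Reassemble most-significant byte first: 46 ED 59 C3 → 0x46ED59C3.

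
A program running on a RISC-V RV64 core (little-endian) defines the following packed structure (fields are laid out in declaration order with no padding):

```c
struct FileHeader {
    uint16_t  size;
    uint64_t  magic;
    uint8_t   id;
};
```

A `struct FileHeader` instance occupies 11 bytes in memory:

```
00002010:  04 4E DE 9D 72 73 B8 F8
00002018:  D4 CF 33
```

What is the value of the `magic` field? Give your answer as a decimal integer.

`magic` follows `size` (2 bytes), so it starts at byte offset 2 and occupies 8 bytes.
Bytes at offsets 2..9: DE 9D 72 73 B8 F8 D4 CF.
Little-endian stores the least-significant byte at the lowest address.
Reassemble most-significant byte first: CF D4 F8 B8 73 72 9D DE → 0xCFD4F8B873729DDE.
0xCFD4F8B873729DDE = 14975868132008304094.

14975868132008304094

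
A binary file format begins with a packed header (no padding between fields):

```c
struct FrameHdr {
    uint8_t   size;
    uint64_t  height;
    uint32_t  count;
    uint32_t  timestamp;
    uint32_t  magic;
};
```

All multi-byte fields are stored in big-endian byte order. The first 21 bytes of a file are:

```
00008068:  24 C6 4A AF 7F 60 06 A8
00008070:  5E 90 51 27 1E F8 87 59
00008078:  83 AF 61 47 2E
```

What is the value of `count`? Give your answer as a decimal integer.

2421237534

`count` follows `size` (1 B), `height` (8 B), so it starts at offset 1 + 8 = 9 and occupies 4 bytes.
Bytes at offsets 9..12: 90 51 27 1E.
Big-endian stores the most-significant byte at the lowest address.
The bytes are already most-significant first: 0x9051271E.
0x9051271E = 2421237534.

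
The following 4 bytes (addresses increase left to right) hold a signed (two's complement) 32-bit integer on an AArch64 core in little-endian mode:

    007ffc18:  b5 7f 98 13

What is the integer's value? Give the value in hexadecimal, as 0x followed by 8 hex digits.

Little-endian: lowest address holds the least-significant byte.
Reassemble most-significant byte first: 13 98 7F B5 → 0x13987FB5.

0x13987FB5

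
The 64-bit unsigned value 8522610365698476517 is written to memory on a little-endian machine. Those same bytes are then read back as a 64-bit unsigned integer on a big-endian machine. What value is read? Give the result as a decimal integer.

16503868608836028022

8522610365698476517 in 64-bit hexadecimal is 0x764664F90E8509E5.
Stored little-endian, the bytes at ascending addresses are E5 09 85 0E F9 64 46 76.
Read back as big-endian, the last byte is least significant, giving 0xE509850EF9644676.
0xE509850EF9644676 = 16503868608836028022.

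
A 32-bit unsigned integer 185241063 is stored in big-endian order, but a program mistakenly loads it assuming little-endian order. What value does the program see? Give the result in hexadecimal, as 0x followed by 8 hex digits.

185241063 in 32-bit hexadecimal is 0x0B0A8DE7.
Stored big-endian, the bytes at ascending addresses are 0B 0A 8D E7.
Read back as little-endian, the first byte is least significant, giving 0xE78D0A0B.

0xE78D0A0B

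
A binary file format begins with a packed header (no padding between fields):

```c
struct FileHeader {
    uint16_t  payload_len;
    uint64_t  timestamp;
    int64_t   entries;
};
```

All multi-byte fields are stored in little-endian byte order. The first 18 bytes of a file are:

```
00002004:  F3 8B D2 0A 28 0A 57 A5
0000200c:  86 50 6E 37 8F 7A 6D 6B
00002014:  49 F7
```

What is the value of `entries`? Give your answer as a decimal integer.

`entries` follows `payload_len` (2 B), `timestamp` (8 B), so it starts at offset 2 + 8 = 10 and occupies 8 bytes.
Bytes at offsets 10..17: 6E 37 8F 7A 6D 6B 49 F7.
In little-endian order the low byte comes first in memory.
Reassemble most-significant byte first: F7 49 6B 6D 7A 8F 37 6E → 0xF7496B6D7A8F376E.
Top bit is set, so as a signed 64-bit value this is 0xF7496B6D7A8F376E − 2^64 = -627852555089660050.

-627852555089660050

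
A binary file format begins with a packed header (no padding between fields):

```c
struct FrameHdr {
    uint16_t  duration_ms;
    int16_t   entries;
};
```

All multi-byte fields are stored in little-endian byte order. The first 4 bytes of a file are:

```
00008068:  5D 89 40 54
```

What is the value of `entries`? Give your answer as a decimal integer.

`entries` follows `duration_ms` (2 bytes), so it starts at byte offset 2 and occupies 2 bytes.
Bytes at offsets 2..3: 40 54.
Little-endian stores the least-significant byte at the lowest address.
Reassemble most-significant byte first: 54 40 → 0x5440.
0x5440 = 21568.

21568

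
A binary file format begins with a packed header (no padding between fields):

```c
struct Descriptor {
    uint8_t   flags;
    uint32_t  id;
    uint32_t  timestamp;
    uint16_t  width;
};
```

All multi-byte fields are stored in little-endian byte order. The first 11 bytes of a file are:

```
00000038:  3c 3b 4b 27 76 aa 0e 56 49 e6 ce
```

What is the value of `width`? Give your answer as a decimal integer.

`width` follows `flags` (1 B), `id` (4 B), `timestamp` (4 B), so it starts at offset 1 + 4 + 4 = 9 and occupies 2 bytes.
Bytes at offsets 9..10: E6 CE.
Little-endian stores the least-significant byte at the lowest address.
Reassemble most-significant byte first: CE E6 → 0xCEE6.
0xCEE6 = 52966.

52966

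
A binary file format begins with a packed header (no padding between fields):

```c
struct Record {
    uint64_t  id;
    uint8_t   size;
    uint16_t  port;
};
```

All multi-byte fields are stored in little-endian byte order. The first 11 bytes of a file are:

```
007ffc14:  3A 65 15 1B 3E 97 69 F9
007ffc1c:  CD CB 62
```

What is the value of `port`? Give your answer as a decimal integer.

`port` follows `id` (8 B), `size` (1 B), so it starts at offset 8 + 1 = 9 and occupies 2 bytes.
Bytes at offsets 9..10: CB 62.
Little-endian: lowest address holds the least-significant byte.
Reassemble most-significant byte first: 62 CB → 0x62CB.
0x62CB = 25291.

25291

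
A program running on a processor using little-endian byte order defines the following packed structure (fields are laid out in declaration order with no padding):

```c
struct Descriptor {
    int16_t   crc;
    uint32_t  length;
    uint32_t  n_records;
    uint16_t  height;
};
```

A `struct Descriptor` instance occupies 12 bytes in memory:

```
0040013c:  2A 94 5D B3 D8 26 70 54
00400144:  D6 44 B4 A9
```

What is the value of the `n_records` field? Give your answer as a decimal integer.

1154897008

`n_records` follows `crc` (2 B), `length` (4 B), so it starts at offset 2 + 4 = 6 and occupies 4 bytes.
Bytes at offsets 6..9: 70 54 D6 44.
Little-endian: lowest address holds the least-significant byte.
Reassemble most-significant byte first: 44 D6 54 70 → 0x44D65470.
0x44D65470 = 1154897008.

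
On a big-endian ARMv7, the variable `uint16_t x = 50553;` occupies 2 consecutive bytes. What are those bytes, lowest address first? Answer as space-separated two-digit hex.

50553 in hexadecimal, padded to 16 bits, is 0xC579.
Split into bytes (most-significant first): C5 79.
In big-endian order the high byte comes first in memory.
So the memory order matches the most-significant-first order: C5 79.

C5 79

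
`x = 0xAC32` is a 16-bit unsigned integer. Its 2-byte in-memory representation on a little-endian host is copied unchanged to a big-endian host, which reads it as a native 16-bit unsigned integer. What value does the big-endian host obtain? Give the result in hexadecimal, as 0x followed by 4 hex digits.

0x32AC

Stored little-endian, the bytes at ascending addresses are 32 AC.
Read back as big-endian, the last byte is least significant, giving 0x32AC.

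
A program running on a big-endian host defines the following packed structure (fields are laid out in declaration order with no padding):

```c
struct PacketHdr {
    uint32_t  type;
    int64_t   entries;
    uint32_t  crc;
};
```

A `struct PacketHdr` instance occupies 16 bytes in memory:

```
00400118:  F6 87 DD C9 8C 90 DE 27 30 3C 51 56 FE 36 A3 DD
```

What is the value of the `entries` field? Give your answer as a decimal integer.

-8317904251858955946

`entries` follows `type` (4 bytes), so it starts at byte offset 4 and occupies 8 bytes.
Bytes at offsets 4..11: 8C 90 DE 27 30 3C 51 56.
Big-endian stores the most-significant byte at the lowest address.
The bytes are already most-significant first: 0x8C90DE27303C5156.
Top bit is set, so as a signed 64-bit value this is 0x8C90DE27303C5156 − 2^64 = -8317904251858955946.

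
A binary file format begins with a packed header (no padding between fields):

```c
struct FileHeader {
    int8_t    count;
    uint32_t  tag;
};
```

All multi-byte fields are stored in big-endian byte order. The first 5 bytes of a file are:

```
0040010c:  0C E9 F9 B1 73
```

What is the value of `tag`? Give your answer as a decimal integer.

`tag` follows `count` (1 byte), so it starts at byte offset 1 and occupies 4 bytes.
Bytes at offsets 1..4: E9 F9 B1 73.
In big-endian order the high byte comes first in memory.
The bytes are already most-significant first: 0xE9F9B173.
0xE9F9B173 = 3925455219.

3925455219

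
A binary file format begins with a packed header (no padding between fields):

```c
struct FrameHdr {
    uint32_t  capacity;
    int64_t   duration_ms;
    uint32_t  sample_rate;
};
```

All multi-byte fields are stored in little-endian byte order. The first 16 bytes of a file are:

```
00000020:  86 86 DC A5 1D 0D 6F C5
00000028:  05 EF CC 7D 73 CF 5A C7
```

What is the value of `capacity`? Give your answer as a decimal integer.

2782692998

`capacity` is the first field, at byte offset 0, occupying 4 bytes.
Bytes at offsets 0..3: 86 86 DC A5.
In little-endian order the low byte comes first in memory.
Reassemble most-significant byte first: A5 DC 86 86 → 0xA5DC8686.
0xA5DC8686 = 2782692998.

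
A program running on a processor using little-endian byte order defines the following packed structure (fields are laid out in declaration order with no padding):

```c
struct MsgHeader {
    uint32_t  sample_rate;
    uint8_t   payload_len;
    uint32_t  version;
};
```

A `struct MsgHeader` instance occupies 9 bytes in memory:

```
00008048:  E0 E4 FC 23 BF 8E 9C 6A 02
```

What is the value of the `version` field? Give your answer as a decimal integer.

40541326

`version` follows `sample_rate` (4 B), `payload_len` (1 B), so it starts at offset 4 + 1 = 5 and occupies 4 bytes.
Bytes at offsets 5..8: 8E 9C 6A 02.
In little-endian order the low byte comes first in memory.
Reassemble most-significant byte first: 02 6A 9C 8E → 0x026A9C8E.
0x026A9C8E = 40541326.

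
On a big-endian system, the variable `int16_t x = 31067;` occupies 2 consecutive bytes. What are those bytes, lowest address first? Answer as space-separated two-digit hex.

79 5B

31067 in hexadecimal, padded to 16 bits, is 0x795B.
Split into bytes (most-significant first): 79 5B.
In big-endian order the high byte comes first in memory.
So the memory order matches the most-significant-first order: 79 5B.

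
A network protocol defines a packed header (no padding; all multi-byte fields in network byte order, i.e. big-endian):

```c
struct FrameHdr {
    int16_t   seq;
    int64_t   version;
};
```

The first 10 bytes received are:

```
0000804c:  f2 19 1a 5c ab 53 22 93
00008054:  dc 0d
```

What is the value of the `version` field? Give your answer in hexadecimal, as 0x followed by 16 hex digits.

0x1A5CAB532293DC0D

`version` follows `seq` (2 bytes), so it starts at byte offset 2 and occupies 8 bytes.
Bytes at offsets 2..9: 1A 5C AB 53 22 93 DC 0D.
Big-endian: lowest address holds the most-significant byte.
The bytes are already most-significant first: 0x1A5CAB532293DC0D.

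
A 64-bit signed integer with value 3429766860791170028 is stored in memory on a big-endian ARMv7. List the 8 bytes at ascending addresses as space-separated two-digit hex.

2F 98 FA C9 C7 DD 43 EC

3429766860791170028 in hexadecimal, padded to 64 bits, is 0x2F98FAC9C7DD43EC.
Split into bytes (most-significant first): 2F 98 FA C9 C7 DD 43 EC.
In big-endian order the high byte comes first in memory.
So the memory order matches the most-significant-first order: 2F 98 FA C9 C7 DD 43 EC.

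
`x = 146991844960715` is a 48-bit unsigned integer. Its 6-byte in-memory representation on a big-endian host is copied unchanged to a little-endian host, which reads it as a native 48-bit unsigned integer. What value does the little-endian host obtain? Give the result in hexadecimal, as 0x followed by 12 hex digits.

146991844960715 in 48-bit hexadecimal is 0x85B034B429CB.
Stored big-endian, the bytes at ascending addresses are 85 B0 34 B4 29 CB.
Read back as little-endian, the first byte is least significant, giving 0xCB29B434B085.

0xCB29B434B085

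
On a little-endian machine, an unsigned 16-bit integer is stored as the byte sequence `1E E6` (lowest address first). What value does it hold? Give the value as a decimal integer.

58910

Little-endian stores the least-significant byte at the lowest address.
Reassemble most-significant byte first: E6 1E → 0xE61E.
0xE61E = 58910.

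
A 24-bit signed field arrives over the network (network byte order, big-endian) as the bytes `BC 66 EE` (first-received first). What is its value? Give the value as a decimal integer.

-4430098

In big-endian order the high byte comes first in memory.
The bytes are already most-significant first: 0xBC66EE.
Top bit is set, so as a signed 24-bit value this is 0xBC66EE − 2^24 = -4430098.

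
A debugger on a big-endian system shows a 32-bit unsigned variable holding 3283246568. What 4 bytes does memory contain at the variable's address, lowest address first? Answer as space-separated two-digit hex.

C3 B2 5D E8

3283246568 in hexadecimal, padded to 32 bits, is 0xC3B25DE8.
Split into bytes (most-significant first): C3 B2 5D E8.
Big-endian stores the most-significant byte at the lowest address.
So the memory order matches the most-significant-first order: C3 B2 5D E8.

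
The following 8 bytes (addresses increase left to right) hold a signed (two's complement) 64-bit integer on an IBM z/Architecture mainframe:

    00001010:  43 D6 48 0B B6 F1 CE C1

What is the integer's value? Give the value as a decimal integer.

Big-endian stores the most-significant byte at the lowest address.
The bytes are already most-significant first: 0x43D6480BB6F1CEC1.
0x43D6480BB6F1CEC1 = 4888173660708392641.

4888173660708392641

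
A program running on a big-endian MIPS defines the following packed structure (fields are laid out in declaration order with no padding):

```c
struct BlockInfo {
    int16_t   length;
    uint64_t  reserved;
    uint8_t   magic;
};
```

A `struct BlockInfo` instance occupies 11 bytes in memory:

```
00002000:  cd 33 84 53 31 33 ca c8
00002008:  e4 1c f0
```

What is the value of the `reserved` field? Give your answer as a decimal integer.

9535018934588728348

`reserved` follows `length` (2 bytes), so it starts at byte offset 2 and occupies 8 bytes.
Bytes at offsets 2..9: 84 53 31 33 CA C8 E4 1C.
In big-endian order the high byte comes first in memory.
The bytes are already most-significant first: 0x84533133CAC8E41C.
0x84533133CAC8E41C = 9535018934588728348.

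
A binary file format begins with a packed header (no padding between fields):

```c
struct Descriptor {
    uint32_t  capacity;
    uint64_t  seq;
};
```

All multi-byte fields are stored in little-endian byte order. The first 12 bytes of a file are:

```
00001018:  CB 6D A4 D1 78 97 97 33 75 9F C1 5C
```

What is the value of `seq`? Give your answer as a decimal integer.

`seq` follows `capacity` (4 bytes), so it starts at byte offset 4 and occupies 8 bytes.
Bytes at offsets 4..11: 78 97 97 33 75 9F C1 5C.
Little-endian stores the least-significant byte at the lowest address.
Reassemble most-significant byte first: 5C C1 9F 75 33 97 97 78 → 0x5CC19F7533979778.
0x5CC19F7533979778 = 6683798647720089464.

6683798647720089464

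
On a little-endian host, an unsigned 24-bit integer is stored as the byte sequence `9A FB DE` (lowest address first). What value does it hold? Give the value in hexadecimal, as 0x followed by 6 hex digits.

Little-endian stores the least-significant byte at the lowest address.
Reassemble most-significant byte first: DE FB 9A → 0xDEFB9A.

0xDEFB9A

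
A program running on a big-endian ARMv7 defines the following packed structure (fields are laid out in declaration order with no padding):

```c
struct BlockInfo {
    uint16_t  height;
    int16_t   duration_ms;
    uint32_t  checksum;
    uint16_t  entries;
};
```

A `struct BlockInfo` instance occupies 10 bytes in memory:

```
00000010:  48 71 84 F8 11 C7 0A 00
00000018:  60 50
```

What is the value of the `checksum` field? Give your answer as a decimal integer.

298256896

`checksum` follows `height` (2 B), `duration_ms` (2 B), so it starts at offset 2 + 2 = 4 and occupies 4 bytes.
Bytes at offsets 4..7: 11 C7 0A 00.
In big-endian order the high byte comes first in memory.
The bytes are already most-significant first: 0x11C70A00.
0x11C70A00 = 298256896.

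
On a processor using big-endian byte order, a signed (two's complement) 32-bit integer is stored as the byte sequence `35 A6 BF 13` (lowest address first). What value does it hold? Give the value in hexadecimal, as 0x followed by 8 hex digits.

Big-endian: lowest address holds the most-significant byte.
The bytes are already most-significant first: 0x35A6BF13.

0x35A6BF13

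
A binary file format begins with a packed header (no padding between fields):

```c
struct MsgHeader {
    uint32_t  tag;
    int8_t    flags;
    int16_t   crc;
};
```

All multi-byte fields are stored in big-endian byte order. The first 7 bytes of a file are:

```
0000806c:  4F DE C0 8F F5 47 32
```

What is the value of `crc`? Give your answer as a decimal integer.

`crc` follows `tag` (4 B), `flags` (1 B), so it starts at offset 4 + 1 = 5 and occupies 2 bytes.
Bytes at offsets 5..6: 47 32.
In big-endian order the high byte comes first in memory.
The bytes are already most-significant first: 0x4732.
0x4732 = 18226.

18226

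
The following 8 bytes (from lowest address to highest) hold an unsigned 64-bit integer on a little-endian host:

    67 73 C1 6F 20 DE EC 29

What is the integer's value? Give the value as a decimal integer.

3021033680954028903

Little-endian stores the least-significant byte at the lowest address.
Reassemble most-significant byte first: 29 EC DE 20 6F C1 73 67 → 0x29ECDE206FC17367.
0x29ECDE206FC17367 = 3021033680954028903.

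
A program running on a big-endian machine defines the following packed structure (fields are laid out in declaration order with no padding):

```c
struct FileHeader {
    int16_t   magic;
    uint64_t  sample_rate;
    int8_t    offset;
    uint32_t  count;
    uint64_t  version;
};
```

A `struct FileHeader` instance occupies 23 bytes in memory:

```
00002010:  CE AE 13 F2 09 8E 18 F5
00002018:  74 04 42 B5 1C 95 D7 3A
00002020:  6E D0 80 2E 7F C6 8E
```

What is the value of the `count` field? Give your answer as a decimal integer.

3038549463

`count` follows `magic` (2 B), `sample_rate` (8 B), `offset` (1 B), so it starts at offset 2 + 8 + 1 = 11 and occupies 4 bytes.
Bytes at offsets 11..14: B5 1C 95 D7.
In big-endian order the high byte comes first in memory.
The bytes are already most-significant first: 0xB51C95D7.
0xB51C95D7 = 3038549463.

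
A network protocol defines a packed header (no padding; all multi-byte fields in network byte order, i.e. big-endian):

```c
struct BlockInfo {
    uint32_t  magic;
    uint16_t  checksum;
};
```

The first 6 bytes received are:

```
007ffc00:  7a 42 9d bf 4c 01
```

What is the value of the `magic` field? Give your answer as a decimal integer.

`magic` is the first field, at byte offset 0, occupying 4 bytes.
Bytes at offsets 0..3: 7A 42 9D BF.
Big-endian: lowest address holds the most-significant byte.
The bytes are already most-significant first: 0x7A429DBF.
0x7A429DBF = 2051186111.

2051186111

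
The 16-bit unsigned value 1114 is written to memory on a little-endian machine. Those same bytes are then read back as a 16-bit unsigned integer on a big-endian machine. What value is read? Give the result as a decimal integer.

1114 in 16-bit hexadecimal is 0x045A.
Stored little-endian, the bytes at ascending addresses are 5A 04.
Read back as big-endian, the last byte is least significant, giving 0x5A04.
0x5A04 = 23044.

23044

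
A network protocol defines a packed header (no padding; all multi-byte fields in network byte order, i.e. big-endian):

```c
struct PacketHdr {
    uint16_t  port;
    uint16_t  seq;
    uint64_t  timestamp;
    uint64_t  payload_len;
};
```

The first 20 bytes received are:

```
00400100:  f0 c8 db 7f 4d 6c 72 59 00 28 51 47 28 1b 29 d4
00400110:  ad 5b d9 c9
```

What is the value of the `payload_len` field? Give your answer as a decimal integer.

`payload_len` follows `port` (2 B), `seq` (2 B), `timestamp` (8 B), so it starts at offset 2 + 2 + 8 = 12 and occupies 8 bytes.
Bytes at offsets 12..19: 28 1B 29 D4 AD 5B D9 C9.
Big-endian stores the most-significant byte at the lowest address.
The bytes are already most-significant first: 0x281B29D4AD5BD9C9.
0x281B29D4AD5BD9C9 = 2889949579306588617.

2889949579306588617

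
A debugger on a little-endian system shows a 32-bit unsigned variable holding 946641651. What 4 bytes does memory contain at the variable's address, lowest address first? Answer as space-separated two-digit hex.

946641651 in hexadecimal, padded to 32 bits, is 0x386C9AF3.
Split into bytes (most-significant first): 38 6C 9A F3.
In little-endian order the low byte comes first in memory.
So at ascending addresses the bytes are F3 9A 6C 38.

F3 9A 6C 38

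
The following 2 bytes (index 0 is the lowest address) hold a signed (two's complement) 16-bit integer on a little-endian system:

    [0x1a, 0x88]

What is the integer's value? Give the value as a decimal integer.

-30694

In little-endian order the low byte comes first in memory.
Reassemble most-significant byte first: 88 1A → 0x881A.
Top bit is set, so as a signed 16-bit value this is 0x881A − 2^16 = -30694.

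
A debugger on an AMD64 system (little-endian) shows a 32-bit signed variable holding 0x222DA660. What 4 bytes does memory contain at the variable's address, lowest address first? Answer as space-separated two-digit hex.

Split into bytes (most-significant first): 22 2D A6 60.
In little-endian order the low byte comes first in memory.
So at ascending addresses the bytes are 60 A6 2D 22.

60 A6 2D 22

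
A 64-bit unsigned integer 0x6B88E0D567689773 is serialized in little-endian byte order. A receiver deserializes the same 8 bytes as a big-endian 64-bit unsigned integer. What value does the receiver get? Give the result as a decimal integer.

Stored little-endian, the bytes at ascending addresses are 73 97 68 67 D5 E0 88 6B.
Read back as big-endian, the last byte is least significant, giving 0x73976867D5E0886B.
0x73976867D5E0886B = 8329240831024203883.

8329240831024203883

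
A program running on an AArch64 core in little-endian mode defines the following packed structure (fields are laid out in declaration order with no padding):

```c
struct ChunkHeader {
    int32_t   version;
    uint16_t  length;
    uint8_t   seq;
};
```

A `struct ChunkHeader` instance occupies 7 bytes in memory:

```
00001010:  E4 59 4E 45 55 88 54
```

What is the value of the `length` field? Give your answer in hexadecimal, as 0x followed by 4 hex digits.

`length` follows `version` (4 bytes), so it starts at byte offset 4 and occupies 2 bytes.
Bytes at offsets 4..5: 55 88.
Little-endian stores the least-significant byte at the lowest address.
Reassemble most-significant byte first: 88 55 → 0x8855.

0x8855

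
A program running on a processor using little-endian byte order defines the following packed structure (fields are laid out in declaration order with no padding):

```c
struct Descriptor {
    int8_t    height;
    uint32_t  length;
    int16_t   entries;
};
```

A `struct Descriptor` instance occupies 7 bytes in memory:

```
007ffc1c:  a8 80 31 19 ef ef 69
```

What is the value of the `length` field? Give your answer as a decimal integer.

4011405696

`length` follows `height` (1 byte), so it starts at byte offset 1 and occupies 4 bytes.
Bytes at offsets 1..4: 80 31 19 EF.
In little-endian order the low byte comes first in memory.
Reassemble most-significant byte first: EF 19 31 80 → 0xEF193180.
0xEF193180 = 4011405696.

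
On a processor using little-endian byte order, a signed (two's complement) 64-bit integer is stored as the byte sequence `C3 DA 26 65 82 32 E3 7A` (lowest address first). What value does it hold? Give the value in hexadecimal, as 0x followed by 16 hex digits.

0x7AE332826526DAC3

Little-endian: lowest address holds the least-significant byte.
Reassemble most-significant byte first: 7A E3 32 82 65 26 DA C3 → 0x7AE332826526DAC3.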